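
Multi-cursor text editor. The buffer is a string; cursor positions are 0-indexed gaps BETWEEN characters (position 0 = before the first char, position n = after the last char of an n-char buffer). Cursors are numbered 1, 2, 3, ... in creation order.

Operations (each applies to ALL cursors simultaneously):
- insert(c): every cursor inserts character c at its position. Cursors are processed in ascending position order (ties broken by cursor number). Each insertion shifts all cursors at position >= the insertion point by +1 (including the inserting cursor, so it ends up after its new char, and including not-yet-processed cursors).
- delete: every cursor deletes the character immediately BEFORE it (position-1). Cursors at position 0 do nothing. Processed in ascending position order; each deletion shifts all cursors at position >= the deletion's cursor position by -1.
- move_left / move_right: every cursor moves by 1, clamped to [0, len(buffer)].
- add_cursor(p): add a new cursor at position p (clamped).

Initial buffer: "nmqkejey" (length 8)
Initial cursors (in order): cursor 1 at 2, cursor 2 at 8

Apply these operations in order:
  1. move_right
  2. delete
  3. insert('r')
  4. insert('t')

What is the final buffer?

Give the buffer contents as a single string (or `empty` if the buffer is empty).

After op 1 (move_right): buffer="nmqkejey" (len 8), cursors c1@3 c2@8, authorship ........
After op 2 (delete): buffer="nmkeje" (len 6), cursors c1@2 c2@6, authorship ......
After op 3 (insert('r')): buffer="nmrkejer" (len 8), cursors c1@3 c2@8, authorship ..1....2
After op 4 (insert('t')): buffer="nmrtkejert" (len 10), cursors c1@4 c2@10, authorship ..11....22

Answer: nmrtkejert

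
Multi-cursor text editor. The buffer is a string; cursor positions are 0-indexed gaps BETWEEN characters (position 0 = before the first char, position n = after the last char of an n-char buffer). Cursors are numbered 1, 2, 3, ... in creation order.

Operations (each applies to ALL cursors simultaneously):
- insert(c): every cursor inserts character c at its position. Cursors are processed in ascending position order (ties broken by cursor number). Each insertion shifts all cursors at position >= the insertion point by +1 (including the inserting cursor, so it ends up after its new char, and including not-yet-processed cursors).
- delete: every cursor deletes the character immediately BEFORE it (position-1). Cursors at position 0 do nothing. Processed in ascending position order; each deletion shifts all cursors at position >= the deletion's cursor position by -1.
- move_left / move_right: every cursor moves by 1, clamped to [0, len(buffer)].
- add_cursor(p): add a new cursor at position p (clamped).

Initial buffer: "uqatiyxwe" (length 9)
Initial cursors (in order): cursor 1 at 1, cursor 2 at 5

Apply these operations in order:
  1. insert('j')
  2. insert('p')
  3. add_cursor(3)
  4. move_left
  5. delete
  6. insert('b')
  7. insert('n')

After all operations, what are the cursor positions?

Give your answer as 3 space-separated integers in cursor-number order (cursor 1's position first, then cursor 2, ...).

Answer: 4 11 4

Derivation:
After op 1 (insert('j')): buffer="ujqatijyxwe" (len 11), cursors c1@2 c2@7, authorship .1....2....
After op 2 (insert('p')): buffer="ujpqatijpyxwe" (len 13), cursors c1@3 c2@9, authorship .11....22....
After op 3 (add_cursor(3)): buffer="ujpqatijpyxwe" (len 13), cursors c1@3 c3@3 c2@9, authorship .11....22....
After op 4 (move_left): buffer="ujpqatijpyxwe" (len 13), cursors c1@2 c3@2 c2@8, authorship .11....22....
After op 5 (delete): buffer="pqatipyxwe" (len 10), cursors c1@0 c3@0 c2@5, authorship 1....2....
After op 6 (insert('b')): buffer="bbpqatibpyxwe" (len 13), cursors c1@2 c3@2 c2@8, authorship 131....22....
After op 7 (insert('n')): buffer="bbnnpqatibnpyxwe" (len 16), cursors c1@4 c3@4 c2@11, authorship 13131....222....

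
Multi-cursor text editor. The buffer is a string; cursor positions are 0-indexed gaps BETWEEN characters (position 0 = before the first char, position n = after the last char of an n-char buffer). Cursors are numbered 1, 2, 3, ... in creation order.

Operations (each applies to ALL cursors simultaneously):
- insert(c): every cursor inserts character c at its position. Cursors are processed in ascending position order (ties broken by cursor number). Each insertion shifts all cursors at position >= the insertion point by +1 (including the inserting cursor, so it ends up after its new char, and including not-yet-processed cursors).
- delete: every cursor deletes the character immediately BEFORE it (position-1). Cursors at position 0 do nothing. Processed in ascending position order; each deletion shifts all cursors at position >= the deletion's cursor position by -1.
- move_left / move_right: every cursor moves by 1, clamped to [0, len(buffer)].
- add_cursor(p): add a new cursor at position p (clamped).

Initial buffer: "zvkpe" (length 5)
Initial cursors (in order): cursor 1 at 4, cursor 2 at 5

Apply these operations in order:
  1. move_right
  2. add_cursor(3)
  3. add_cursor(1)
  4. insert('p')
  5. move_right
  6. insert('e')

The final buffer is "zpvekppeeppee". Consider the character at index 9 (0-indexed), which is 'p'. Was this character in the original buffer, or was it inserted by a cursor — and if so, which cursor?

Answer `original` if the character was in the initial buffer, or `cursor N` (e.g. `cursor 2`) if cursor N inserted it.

Answer: cursor 1

Derivation:
After op 1 (move_right): buffer="zvkpe" (len 5), cursors c1@5 c2@5, authorship .....
After op 2 (add_cursor(3)): buffer="zvkpe" (len 5), cursors c3@3 c1@5 c2@5, authorship .....
After op 3 (add_cursor(1)): buffer="zvkpe" (len 5), cursors c4@1 c3@3 c1@5 c2@5, authorship .....
After op 4 (insert('p')): buffer="zpvkppepp" (len 9), cursors c4@2 c3@5 c1@9 c2@9, authorship .4..3..12
After op 5 (move_right): buffer="zpvkppepp" (len 9), cursors c4@3 c3@6 c1@9 c2@9, authorship .4..3..12
After op 6 (insert('e')): buffer="zpvekppeeppee" (len 13), cursors c4@4 c3@8 c1@13 c2@13, authorship .4.4.3.3.1212
Authorship (.=original, N=cursor N): . 4 . 4 . 3 . 3 . 1 2 1 2
Index 9: author = 1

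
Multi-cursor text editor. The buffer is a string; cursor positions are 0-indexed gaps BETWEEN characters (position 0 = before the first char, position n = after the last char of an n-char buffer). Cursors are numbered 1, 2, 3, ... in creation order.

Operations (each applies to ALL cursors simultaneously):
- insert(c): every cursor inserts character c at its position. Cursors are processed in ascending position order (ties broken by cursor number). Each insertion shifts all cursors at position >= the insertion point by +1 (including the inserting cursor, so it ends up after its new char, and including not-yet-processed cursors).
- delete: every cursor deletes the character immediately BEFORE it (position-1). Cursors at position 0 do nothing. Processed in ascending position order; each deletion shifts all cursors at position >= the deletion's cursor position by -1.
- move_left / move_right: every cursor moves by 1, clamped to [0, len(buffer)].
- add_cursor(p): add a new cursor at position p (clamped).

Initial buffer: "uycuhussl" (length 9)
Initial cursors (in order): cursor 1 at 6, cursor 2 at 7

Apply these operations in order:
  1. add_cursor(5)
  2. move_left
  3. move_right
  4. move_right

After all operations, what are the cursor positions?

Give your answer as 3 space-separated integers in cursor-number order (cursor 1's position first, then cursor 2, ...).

Answer: 7 8 6

Derivation:
After op 1 (add_cursor(5)): buffer="uycuhussl" (len 9), cursors c3@5 c1@6 c2@7, authorship .........
After op 2 (move_left): buffer="uycuhussl" (len 9), cursors c3@4 c1@5 c2@6, authorship .........
After op 3 (move_right): buffer="uycuhussl" (len 9), cursors c3@5 c1@6 c2@7, authorship .........
After op 4 (move_right): buffer="uycuhussl" (len 9), cursors c3@6 c1@7 c2@8, authorship .........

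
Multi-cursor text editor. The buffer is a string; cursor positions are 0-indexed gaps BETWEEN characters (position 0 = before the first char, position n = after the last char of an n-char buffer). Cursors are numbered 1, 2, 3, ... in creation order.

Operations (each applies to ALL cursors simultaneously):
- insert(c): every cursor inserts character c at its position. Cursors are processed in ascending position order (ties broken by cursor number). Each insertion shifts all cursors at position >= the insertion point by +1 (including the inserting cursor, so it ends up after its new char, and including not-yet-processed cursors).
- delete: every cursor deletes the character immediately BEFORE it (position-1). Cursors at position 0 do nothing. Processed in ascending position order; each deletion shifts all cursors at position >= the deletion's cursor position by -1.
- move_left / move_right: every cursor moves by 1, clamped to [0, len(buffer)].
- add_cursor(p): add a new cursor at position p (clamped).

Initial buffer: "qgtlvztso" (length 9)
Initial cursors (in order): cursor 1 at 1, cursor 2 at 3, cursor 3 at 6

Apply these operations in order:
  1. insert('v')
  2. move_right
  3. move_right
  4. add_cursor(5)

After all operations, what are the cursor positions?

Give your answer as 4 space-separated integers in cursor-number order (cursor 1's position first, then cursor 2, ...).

Answer: 4 7 11 5

Derivation:
After op 1 (insert('v')): buffer="qvgtvlvzvtso" (len 12), cursors c1@2 c2@5 c3@9, authorship .1..2...3...
After op 2 (move_right): buffer="qvgtvlvzvtso" (len 12), cursors c1@3 c2@6 c3@10, authorship .1..2...3...
After op 3 (move_right): buffer="qvgtvlvzvtso" (len 12), cursors c1@4 c2@7 c3@11, authorship .1..2...3...
After op 4 (add_cursor(5)): buffer="qvgtvlvzvtso" (len 12), cursors c1@4 c4@5 c2@7 c3@11, authorship .1..2...3...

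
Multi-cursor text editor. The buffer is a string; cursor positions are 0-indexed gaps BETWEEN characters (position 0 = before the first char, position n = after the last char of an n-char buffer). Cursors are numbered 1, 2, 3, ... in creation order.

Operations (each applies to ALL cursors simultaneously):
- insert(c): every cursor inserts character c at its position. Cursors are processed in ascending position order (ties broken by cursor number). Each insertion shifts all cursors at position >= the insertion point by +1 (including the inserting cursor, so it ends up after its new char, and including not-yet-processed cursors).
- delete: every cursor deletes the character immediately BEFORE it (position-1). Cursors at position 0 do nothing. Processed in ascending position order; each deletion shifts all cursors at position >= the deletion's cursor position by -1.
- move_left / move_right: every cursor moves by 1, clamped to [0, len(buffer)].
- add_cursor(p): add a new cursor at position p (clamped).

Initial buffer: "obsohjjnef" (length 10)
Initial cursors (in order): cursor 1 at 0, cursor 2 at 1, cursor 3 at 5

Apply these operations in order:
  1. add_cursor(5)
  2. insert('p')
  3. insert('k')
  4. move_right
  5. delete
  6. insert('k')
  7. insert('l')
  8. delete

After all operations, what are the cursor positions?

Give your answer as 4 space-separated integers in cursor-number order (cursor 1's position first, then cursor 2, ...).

Answer: 3 6 14 14

Derivation:
After op 1 (add_cursor(5)): buffer="obsohjjnef" (len 10), cursors c1@0 c2@1 c3@5 c4@5, authorship ..........
After op 2 (insert('p')): buffer="popbsohppjjnef" (len 14), cursors c1@1 c2@3 c3@9 c4@9, authorship 1.2....34.....
After op 3 (insert('k')): buffer="pkopkbsohppkkjjnef" (len 18), cursors c1@2 c2@5 c3@13 c4@13, authorship 11.22....3434.....
After op 4 (move_right): buffer="pkopkbsohppkkjjnef" (len 18), cursors c1@3 c2@6 c3@14 c4@14, authorship 11.22....3434.....
After op 5 (delete): buffer="pkpksohppkjnef" (len 14), cursors c1@2 c2@4 c3@10 c4@10, authorship 1122...343....
After op 6 (insert('k')): buffer="pkkpkksohppkkkjnef" (len 18), cursors c1@3 c2@6 c3@14 c4@14, authorship 111222...34334....
After op 7 (insert('l')): buffer="pkklpkklsohppkkklljnef" (len 22), cursors c1@4 c2@8 c3@18 c4@18, authorship 11112222...3433434....
After op 8 (delete): buffer="pkkpkksohppkkkjnef" (len 18), cursors c1@3 c2@6 c3@14 c4@14, authorship 111222...34334....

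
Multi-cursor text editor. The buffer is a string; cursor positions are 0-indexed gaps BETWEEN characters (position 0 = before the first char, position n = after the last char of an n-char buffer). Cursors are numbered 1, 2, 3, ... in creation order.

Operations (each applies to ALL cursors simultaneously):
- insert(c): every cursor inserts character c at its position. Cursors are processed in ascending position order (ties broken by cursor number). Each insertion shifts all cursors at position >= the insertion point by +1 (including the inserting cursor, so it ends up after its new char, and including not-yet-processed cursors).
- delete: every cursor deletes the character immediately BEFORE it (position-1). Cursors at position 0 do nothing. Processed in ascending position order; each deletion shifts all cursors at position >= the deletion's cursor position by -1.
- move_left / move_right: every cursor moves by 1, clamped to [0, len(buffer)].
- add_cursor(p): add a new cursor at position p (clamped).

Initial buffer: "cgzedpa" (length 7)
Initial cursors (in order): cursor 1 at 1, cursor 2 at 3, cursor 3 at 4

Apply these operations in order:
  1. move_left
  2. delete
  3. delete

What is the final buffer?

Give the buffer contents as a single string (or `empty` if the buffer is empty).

After op 1 (move_left): buffer="cgzedpa" (len 7), cursors c1@0 c2@2 c3@3, authorship .......
After op 2 (delete): buffer="cedpa" (len 5), cursors c1@0 c2@1 c3@1, authorship .....
After op 3 (delete): buffer="edpa" (len 4), cursors c1@0 c2@0 c3@0, authorship ....

Answer: edpa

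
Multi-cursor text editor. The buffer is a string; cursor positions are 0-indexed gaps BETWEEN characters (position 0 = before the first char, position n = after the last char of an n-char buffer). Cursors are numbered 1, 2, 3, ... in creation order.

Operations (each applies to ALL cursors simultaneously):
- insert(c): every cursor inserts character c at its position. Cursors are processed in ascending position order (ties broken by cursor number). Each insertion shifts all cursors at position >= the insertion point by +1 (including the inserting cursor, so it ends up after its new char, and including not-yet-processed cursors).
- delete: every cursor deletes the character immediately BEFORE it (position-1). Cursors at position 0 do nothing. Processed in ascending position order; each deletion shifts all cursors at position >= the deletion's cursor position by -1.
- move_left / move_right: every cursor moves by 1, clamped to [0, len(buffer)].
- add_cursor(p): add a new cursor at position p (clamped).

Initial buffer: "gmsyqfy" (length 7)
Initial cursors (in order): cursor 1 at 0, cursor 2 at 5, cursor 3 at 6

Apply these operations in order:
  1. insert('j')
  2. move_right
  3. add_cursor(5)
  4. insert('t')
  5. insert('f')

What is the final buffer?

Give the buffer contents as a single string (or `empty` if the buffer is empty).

After op 1 (insert('j')): buffer="jgmsyqjfjy" (len 10), cursors c1@1 c2@7 c3@9, authorship 1.....2.3.
After op 2 (move_right): buffer="jgmsyqjfjy" (len 10), cursors c1@2 c2@8 c3@10, authorship 1.....2.3.
After op 3 (add_cursor(5)): buffer="jgmsyqjfjy" (len 10), cursors c1@2 c4@5 c2@8 c3@10, authorship 1.....2.3.
After op 4 (insert('t')): buffer="jgtmsytqjftjyt" (len 14), cursors c1@3 c4@7 c2@11 c3@14, authorship 1.1...4.2.23.3
After op 5 (insert('f')): buffer="jgtfmsytfqjftfjytf" (len 18), cursors c1@4 c4@9 c2@14 c3@18, authorship 1.11...44.2.223.33

Answer: jgtfmsytfqjftfjytf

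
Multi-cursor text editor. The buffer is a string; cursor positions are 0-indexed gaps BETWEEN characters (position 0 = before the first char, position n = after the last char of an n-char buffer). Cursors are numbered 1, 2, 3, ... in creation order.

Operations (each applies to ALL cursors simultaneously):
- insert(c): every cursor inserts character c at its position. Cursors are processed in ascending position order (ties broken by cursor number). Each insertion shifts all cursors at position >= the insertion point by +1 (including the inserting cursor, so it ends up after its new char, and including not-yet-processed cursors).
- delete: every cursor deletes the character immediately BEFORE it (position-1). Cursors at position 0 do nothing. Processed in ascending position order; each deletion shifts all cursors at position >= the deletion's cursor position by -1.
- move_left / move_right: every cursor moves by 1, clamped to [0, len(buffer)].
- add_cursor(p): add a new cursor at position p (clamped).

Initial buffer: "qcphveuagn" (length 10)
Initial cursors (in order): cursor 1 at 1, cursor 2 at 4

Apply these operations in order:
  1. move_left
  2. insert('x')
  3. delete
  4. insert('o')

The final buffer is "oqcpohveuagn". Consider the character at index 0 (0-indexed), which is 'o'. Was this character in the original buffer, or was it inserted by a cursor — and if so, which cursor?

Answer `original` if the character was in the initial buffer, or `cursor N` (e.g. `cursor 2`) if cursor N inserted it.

Answer: cursor 1

Derivation:
After op 1 (move_left): buffer="qcphveuagn" (len 10), cursors c1@0 c2@3, authorship ..........
After op 2 (insert('x')): buffer="xqcpxhveuagn" (len 12), cursors c1@1 c2@5, authorship 1...2.......
After op 3 (delete): buffer="qcphveuagn" (len 10), cursors c1@0 c2@3, authorship ..........
After op 4 (insert('o')): buffer="oqcpohveuagn" (len 12), cursors c1@1 c2@5, authorship 1...2.......
Authorship (.=original, N=cursor N): 1 . . . 2 . . . . . . .
Index 0: author = 1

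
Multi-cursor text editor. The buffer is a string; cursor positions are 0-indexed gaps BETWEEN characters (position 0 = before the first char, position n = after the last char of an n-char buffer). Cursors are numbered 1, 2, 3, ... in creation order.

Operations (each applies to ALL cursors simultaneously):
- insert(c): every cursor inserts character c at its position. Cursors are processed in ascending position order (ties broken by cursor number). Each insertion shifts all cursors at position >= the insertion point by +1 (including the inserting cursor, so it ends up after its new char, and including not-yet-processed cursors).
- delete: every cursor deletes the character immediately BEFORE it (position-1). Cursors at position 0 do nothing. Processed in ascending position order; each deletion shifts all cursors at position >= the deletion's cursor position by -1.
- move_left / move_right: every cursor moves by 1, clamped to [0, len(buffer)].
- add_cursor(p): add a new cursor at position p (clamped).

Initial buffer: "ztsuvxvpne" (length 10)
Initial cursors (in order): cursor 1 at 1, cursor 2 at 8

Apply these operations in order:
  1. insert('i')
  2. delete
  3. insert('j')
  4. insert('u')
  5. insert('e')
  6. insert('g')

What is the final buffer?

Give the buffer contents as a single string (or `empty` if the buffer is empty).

After op 1 (insert('i')): buffer="zitsuvxvpine" (len 12), cursors c1@2 c2@10, authorship .1.......2..
After op 2 (delete): buffer="ztsuvxvpne" (len 10), cursors c1@1 c2@8, authorship ..........
After op 3 (insert('j')): buffer="zjtsuvxvpjne" (len 12), cursors c1@2 c2@10, authorship .1.......2..
After op 4 (insert('u')): buffer="zjutsuvxvpjune" (len 14), cursors c1@3 c2@12, authorship .11.......22..
After op 5 (insert('e')): buffer="zjuetsuvxvpjuene" (len 16), cursors c1@4 c2@14, authorship .111.......222..
After op 6 (insert('g')): buffer="zjuegtsuvxvpjuegne" (len 18), cursors c1@5 c2@16, authorship .1111.......2222..

Answer: zjuegtsuvxvpjuegne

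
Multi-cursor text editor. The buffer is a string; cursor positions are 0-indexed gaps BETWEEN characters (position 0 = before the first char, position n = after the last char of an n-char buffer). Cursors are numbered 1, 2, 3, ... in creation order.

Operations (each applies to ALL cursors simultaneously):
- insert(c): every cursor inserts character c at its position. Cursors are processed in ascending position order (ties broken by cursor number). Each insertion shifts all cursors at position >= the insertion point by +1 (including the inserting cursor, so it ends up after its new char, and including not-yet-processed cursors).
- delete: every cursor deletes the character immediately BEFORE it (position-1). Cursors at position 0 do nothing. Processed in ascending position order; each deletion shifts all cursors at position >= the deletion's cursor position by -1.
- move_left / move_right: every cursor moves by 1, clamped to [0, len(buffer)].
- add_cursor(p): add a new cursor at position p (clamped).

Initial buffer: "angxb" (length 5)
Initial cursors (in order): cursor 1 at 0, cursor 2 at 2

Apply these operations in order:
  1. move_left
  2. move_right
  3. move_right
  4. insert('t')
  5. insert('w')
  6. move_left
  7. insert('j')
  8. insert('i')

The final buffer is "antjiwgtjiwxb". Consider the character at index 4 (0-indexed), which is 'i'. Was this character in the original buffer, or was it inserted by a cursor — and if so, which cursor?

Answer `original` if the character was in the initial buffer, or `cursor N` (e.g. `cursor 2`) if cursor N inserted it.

After op 1 (move_left): buffer="angxb" (len 5), cursors c1@0 c2@1, authorship .....
After op 2 (move_right): buffer="angxb" (len 5), cursors c1@1 c2@2, authorship .....
After op 3 (move_right): buffer="angxb" (len 5), cursors c1@2 c2@3, authorship .....
After op 4 (insert('t')): buffer="antgtxb" (len 7), cursors c1@3 c2@5, authorship ..1.2..
After op 5 (insert('w')): buffer="antwgtwxb" (len 9), cursors c1@4 c2@7, authorship ..11.22..
After op 6 (move_left): buffer="antwgtwxb" (len 9), cursors c1@3 c2@6, authorship ..11.22..
After op 7 (insert('j')): buffer="antjwgtjwxb" (len 11), cursors c1@4 c2@8, authorship ..111.222..
After op 8 (insert('i')): buffer="antjiwgtjiwxb" (len 13), cursors c1@5 c2@10, authorship ..1111.2222..
Authorship (.=original, N=cursor N): . . 1 1 1 1 . 2 2 2 2 . .
Index 4: author = 1

Answer: cursor 1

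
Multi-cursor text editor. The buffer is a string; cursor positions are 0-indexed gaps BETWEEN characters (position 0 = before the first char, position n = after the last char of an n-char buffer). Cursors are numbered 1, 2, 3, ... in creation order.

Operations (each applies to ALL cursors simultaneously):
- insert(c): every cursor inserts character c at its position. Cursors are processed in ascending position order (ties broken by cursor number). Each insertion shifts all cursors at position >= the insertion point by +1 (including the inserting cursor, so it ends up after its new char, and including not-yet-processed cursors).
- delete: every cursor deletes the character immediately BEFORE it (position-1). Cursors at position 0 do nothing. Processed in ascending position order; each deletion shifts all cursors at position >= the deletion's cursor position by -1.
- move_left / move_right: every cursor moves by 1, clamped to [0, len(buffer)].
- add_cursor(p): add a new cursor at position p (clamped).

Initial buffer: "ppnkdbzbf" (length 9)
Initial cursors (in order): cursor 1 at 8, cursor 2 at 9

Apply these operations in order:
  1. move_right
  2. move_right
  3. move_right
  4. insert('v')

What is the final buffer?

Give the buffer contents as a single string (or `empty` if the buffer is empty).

Answer: ppnkdbzbfvv

Derivation:
After op 1 (move_right): buffer="ppnkdbzbf" (len 9), cursors c1@9 c2@9, authorship .........
After op 2 (move_right): buffer="ppnkdbzbf" (len 9), cursors c1@9 c2@9, authorship .........
After op 3 (move_right): buffer="ppnkdbzbf" (len 9), cursors c1@9 c2@9, authorship .........
After op 4 (insert('v')): buffer="ppnkdbzbfvv" (len 11), cursors c1@11 c2@11, authorship .........12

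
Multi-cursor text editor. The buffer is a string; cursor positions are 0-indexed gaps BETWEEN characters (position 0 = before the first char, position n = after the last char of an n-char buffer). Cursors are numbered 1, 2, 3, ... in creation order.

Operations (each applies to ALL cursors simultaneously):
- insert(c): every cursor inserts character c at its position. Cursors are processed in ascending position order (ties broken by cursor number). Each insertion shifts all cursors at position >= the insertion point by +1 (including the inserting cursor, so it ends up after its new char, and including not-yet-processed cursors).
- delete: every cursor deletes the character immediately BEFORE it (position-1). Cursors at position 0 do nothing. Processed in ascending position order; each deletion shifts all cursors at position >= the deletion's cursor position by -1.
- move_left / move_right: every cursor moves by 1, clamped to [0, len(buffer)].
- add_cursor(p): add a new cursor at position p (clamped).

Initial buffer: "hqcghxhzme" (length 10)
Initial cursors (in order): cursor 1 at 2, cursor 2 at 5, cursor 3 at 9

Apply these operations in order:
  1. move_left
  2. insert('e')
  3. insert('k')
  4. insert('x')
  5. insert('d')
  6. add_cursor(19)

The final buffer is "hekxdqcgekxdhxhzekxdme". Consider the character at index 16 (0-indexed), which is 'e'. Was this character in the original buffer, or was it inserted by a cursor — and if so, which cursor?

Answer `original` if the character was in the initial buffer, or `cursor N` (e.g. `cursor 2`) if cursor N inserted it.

Answer: cursor 3

Derivation:
After op 1 (move_left): buffer="hqcghxhzme" (len 10), cursors c1@1 c2@4 c3@8, authorship ..........
After op 2 (insert('e')): buffer="heqcgehxhzeme" (len 13), cursors c1@2 c2@6 c3@11, authorship .1...2....3..
After op 3 (insert('k')): buffer="hekqcgekhxhzekme" (len 16), cursors c1@3 c2@8 c3@14, authorship .11...22....33..
After op 4 (insert('x')): buffer="hekxqcgekxhxhzekxme" (len 19), cursors c1@4 c2@10 c3@17, authorship .111...222....333..
After op 5 (insert('d')): buffer="hekxdqcgekxdhxhzekxdme" (len 22), cursors c1@5 c2@12 c3@20, authorship .1111...2222....3333..
After op 6 (add_cursor(19)): buffer="hekxdqcgekxdhxhzekxdme" (len 22), cursors c1@5 c2@12 c4@19 c3@20, authorship .1111...2222....3333..
Authorship (.=original, N=cursor N): . 1 1 1 1 . . . 2 2 2 2 . . . . 3 3 3 3 . .
Index 16: author = 3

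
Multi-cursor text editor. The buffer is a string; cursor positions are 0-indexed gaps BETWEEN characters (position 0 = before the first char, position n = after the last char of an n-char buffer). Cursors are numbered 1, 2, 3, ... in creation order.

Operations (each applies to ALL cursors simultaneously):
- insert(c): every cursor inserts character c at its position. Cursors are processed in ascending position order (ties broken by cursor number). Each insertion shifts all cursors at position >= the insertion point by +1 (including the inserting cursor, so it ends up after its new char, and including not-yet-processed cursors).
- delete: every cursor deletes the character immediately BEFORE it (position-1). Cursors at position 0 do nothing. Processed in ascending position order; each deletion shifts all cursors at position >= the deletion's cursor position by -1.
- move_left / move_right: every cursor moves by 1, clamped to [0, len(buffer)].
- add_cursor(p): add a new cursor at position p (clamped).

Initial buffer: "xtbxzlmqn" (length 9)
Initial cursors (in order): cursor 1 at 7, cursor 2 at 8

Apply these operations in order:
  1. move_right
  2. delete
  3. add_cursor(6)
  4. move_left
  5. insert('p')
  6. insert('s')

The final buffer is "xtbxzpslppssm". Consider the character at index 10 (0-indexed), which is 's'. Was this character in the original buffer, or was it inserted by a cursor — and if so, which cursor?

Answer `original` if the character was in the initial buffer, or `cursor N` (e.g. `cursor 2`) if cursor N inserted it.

Answer: cursor 1

Derivation:
After op 1 (move_right): buffer="xtbxzlmqn" (len 9), cursors c1@8 c2@9, authorship .........
After op 2 (delete): buffer="xtbxzlm" (len 7), cursors c1@7 c2@7, authorship .......
After op 3 (add_cursor(6)): buffer="xtbxzlm" (len 7), cursors c3@6 c1@7 c2@7, authorship .......
After op 4 (move_left): buffer="xtbxzlm" (len 7), cursors c3@5 c1@6 c2@6, authorship .......
After op 5 (insert('p')): buffer="xtbxzplppm" (len 10), cursors c3@6 c1@9 c2@9, authorship .....3.12.
After op 6 (insert('s')): buffer="xtbxzpslppssm" (len 13), cursors c3@7 c1@12 c2@12, authorship .....33.1212.
Authorship (.=original, N=cursor N): . . . . . 3 3 . 1 2 1 2 .
Index 10: author = 1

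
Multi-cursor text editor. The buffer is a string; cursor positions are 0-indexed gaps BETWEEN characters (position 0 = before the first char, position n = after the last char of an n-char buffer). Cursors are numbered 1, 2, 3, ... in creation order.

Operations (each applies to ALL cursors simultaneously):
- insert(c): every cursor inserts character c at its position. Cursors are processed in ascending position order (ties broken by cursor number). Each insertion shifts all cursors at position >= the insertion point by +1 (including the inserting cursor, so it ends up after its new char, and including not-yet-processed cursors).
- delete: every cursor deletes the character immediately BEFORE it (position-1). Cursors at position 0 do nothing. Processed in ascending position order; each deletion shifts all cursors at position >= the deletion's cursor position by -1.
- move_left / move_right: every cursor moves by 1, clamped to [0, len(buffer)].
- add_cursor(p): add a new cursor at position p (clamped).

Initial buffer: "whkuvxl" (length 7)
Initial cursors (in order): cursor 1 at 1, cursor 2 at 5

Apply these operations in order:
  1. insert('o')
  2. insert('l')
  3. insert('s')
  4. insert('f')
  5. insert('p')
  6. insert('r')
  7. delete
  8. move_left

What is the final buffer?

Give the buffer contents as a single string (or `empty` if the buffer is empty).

Answer: wolsfphkuvolsfpxl

Derivation:
After op 1 (insert('o')): buffer="wohkuvoxl" (len 9), cursors c1@2 c2@7, authorship .1....2..
After op 2 (insert('l')): buffer="wolhkuvolxl" (len 11), cursors c1@3 c2@9, authorship .11....22..
After op 3 (insert('s')): buffer="wolshkuvolsxl" (len 13), cursors c1@4 c2@11, authorship .111....222..
After op 4 (insert('f')): buffer="wolsfhkuvolsfxl" (len 15), cursors c1@5 c2@13, authorship .1111....2222..
After op 5 (insert('p')): buffer="wolsfphkuvolsfpxl" (len 17), cursors c1@6 c2@15, authorship .11111....22222..
After op 6 (insert('r')): buffer="wolsfprhkuvolsfprxl" (len 19), cursors c1@7 c2@17, authorship .111111....222222..
After op 7 (delete): buffer="wolsfphkuvolsfpxl" (len 17), cursors c1@6 c2@15, authorship .11111....22222..
After op 8 (move_left): buffer="wolsfphkuvolsfpxl" (len 17), cursors c1@5 c2@14, authorship .11111....22222..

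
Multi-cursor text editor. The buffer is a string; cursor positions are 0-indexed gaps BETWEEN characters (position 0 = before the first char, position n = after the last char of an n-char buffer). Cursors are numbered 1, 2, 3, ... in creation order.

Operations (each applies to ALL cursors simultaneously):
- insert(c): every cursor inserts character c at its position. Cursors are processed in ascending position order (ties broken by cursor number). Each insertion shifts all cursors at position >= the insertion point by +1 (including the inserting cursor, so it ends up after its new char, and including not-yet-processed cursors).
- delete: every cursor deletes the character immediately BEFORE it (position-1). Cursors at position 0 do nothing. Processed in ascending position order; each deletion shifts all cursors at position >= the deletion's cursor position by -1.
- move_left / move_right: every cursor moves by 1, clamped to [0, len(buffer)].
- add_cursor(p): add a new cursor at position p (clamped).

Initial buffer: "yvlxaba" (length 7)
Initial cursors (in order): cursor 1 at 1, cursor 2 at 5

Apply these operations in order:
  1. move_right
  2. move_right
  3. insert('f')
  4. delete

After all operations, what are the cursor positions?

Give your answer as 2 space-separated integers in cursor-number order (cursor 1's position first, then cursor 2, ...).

Answer: 3 7

Derivation:
After op 1 (move_right): buffer="yvlxaba" (len 7), cursors c1@2 c2@6, authorship .......
After op 2 (move_right): buffer="yvlxaba" (len 7), cursors c1@3 c2@7, authorship .......
After op 3 (insert('f')): buffer="yvlfxabaf" (len 9), cursors c1@4 c2@9, authorship ...1....2
After op 4 (delete): buffer="yvlxaba" (len 7), cursors c1@3 c2@7, authorship .......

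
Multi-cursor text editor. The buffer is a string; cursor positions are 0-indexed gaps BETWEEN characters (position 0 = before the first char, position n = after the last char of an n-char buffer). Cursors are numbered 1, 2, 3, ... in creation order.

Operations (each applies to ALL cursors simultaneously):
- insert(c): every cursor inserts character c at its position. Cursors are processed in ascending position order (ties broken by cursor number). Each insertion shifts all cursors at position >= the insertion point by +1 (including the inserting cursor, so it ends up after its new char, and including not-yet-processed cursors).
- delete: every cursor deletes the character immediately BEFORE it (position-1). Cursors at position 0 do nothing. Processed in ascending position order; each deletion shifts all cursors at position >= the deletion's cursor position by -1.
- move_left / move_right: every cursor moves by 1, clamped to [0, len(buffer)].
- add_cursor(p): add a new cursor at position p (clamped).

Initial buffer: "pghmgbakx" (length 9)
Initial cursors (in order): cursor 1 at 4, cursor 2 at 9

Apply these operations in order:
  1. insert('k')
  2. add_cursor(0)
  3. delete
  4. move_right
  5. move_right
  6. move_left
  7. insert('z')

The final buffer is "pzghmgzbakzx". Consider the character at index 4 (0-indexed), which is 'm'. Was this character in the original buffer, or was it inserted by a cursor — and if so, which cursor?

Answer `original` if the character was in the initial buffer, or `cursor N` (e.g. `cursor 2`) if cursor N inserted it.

After op 1 (insert('k')): buffer="pghmkgbakxk" (len 11), cursors c1@5 c2@11, authorship ....1.....2
After op 2 (add_cursor(0)): buffer="pghmkgbakxk" (len 11), cursors c3@0 c1@5 c2@11, authorship ....1.....2
After op 3 (delete): buffer="pghmgbakx" (len 9), cursors c3@0 c1@4 c2@9, authorship .........
After op 4 (move_right): buffer="pghmgbakx" (len 9), cursors c3@1 c1@5 c2@9, authorship .........
After op 5 (move_right): buffer="pghmgbakx" (len 9), cursors c3@2 c1@6 c2@9, authorship .........
After op 6 (move_left): buffer="pghmgbakx" (len 9), cursors c3@1 c1@5 c2@8, authorship .........
After op 7 (insert('z')): buffer="pzghmgzbakzx" (len 12), cursors c3@2 c1@7 c2@11, authorship .3....1...2.
Authorship (.=original, N=cursor N): . 3 . . . . 1 . . . 2 .
Index 4: author = original

Answer: original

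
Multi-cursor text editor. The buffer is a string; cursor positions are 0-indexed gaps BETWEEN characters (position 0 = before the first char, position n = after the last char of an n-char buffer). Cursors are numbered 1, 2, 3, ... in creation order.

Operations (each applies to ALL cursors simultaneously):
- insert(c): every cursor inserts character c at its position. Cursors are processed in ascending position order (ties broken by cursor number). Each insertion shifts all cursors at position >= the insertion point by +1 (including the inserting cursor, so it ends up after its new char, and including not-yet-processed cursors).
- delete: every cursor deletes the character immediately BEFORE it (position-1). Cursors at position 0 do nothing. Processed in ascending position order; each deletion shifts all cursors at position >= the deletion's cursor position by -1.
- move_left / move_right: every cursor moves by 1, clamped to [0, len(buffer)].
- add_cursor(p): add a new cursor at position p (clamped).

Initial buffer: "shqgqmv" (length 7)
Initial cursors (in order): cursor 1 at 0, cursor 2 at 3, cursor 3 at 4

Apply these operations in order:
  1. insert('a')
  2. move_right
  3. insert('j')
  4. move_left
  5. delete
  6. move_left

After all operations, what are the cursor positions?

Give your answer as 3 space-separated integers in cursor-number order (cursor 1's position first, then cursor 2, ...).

After op 1 (insert('a')): buffer="ashqagaqmv" (len 10), cursors c1@1 c2@5 c3@7, authorship 1...2.3...
After op 2 (move_right): buffer="ashqagaqmv" (len 10), cursors c1@2 c2@6 c3@8, authorship 1...2.3...
After op 3 (insert('j')): buffer="asjhqagjaqjmv" (len 13), cursors c1@3 c2@8 c3@11, authorship 1.1..2.23.3..
After op 4 (move_left): buffer="asjhqagjaqjmv" (len 13), cursors c1@2 c2@7 c3@10, authorship 1.1..2.23.3..
After op 5 (delete): buffer="ajhqajajmv" (len 10), cursors c1@1 c2@5 c3@7, authorship 11..2233..
After op 6 (move_left): buffer="ajhqajajmv" (len 10), cursors c1@0 c2@4 c3@6, authorship 11..2233..

Answer: 0 4 6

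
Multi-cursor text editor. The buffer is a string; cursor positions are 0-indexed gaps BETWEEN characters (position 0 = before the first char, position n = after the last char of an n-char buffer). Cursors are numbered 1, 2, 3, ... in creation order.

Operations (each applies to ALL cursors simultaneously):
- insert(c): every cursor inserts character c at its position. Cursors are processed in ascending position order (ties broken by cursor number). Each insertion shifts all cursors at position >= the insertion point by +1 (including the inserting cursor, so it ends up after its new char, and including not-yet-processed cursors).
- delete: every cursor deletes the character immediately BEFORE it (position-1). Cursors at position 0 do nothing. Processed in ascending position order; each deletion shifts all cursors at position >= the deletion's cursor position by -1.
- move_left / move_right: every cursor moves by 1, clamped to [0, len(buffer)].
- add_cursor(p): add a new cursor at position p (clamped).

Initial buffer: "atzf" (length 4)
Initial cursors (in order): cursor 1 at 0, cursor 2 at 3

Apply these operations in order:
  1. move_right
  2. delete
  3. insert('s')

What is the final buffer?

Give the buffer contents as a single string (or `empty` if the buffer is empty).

Answer: stzs

Derivation:
After op 1 (move_right): buffer="atzf" (len 4), cursors c1@1 c2@4, authorship ....
After op 2 (delete): buffer="tz" (len 2), cursors c1@0 c2@2, authorship ..
After op 3 (insert('s')): buffer="stzs" (len 4), cursors c1@1 c2@4, authorship 1..2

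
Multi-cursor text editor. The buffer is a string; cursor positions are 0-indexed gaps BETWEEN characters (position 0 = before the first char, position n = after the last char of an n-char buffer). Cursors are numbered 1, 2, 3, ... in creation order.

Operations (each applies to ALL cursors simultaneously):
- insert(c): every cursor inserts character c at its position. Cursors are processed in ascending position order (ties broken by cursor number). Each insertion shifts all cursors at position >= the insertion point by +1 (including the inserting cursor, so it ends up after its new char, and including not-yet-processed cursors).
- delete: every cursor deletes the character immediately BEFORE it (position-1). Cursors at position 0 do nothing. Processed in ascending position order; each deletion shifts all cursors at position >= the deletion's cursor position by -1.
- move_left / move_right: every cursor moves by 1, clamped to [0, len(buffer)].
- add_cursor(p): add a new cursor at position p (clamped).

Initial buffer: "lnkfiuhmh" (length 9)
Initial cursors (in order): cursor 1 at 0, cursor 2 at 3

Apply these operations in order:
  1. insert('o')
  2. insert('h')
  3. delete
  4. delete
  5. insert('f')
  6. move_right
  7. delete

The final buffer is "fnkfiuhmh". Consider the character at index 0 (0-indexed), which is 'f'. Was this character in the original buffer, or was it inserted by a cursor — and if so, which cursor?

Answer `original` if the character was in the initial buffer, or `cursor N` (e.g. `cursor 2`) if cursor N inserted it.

After op 1 (insert('o')): buffer="olnkofiuhmh" (len 11), cursors c1@1 c2@5, authorship 1...2......
After op 2 (insert('h')): buffer="ohlnkohfiuhmh" (len 13), cursors c1@2 c2@7, authorship 11...22......
After op 3 (delete): buffer="olnkofiuhmh" (len 11), cursors c1@1 c2@5, authorship 1...2......
After op 4 (delete): buffer="lnkfiuhmh" (len 9), cursors c1@0 c2@3, authorship .........
After op 5 (insert('f')): buffer="flnkffiuhmh" (len 11), cursors c1@1 c2@5, authorship 1...2......
After op 6 (move_right): buffer="flnkffiuhmh" (len 11), cursors c1@2 c2@6, authorship 1...2......
After op 7 (delete): buffer="fnkfiuhmh" (len 9), cursors c1@1 c2@4, authorship 1..2.....
Authorship (.=original, N=cursor N): 1 . . 2 . . . . .
Index 0: author = 1

Answer: cursor 1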